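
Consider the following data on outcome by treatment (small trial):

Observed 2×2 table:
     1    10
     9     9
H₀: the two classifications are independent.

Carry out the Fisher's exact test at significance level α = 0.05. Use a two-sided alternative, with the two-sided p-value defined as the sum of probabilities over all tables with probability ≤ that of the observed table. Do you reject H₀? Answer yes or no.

Margins: r₁=11, r₂=18, c₁=10, c₂=19, n=29
p_obs = C(11,1)·C(18,9)/C(29,10); sum pmf over tables with pmf ≤ p_obs
p-value (two-sided) = 0.04364
At α=0.05: p < α → reject H₀

reject H₀: yes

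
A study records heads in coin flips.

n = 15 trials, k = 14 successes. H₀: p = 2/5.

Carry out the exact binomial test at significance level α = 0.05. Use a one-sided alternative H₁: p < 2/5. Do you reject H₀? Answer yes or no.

Exact binomial: n=15, k=14, p₀=2/5=0.4000
P(X≤14) from Σ C(n,i)·p₀^i·(1−p₀)^(n−i)
p-value (one-sided, H₁ less) = 1.00000
At α=0.05: p ≥ α → fail to reject H₀

reject H₀: no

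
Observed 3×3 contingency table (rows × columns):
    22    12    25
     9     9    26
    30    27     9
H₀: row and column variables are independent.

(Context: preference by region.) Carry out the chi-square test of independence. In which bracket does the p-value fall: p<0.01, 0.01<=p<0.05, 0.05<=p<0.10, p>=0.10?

Row totals [59, 44, 66], col totals [61, 48, 60], n=169
χ² = (22−21.30)²/21.30 + (12−16.76)²/16.76 + (25−20.95)²/20.95 + (9−15.88)²/15.88 + (9−12.50)²/12.50 + (26−15.62)²/15.62 + (30−23.82)²/23.82 + (27−18.75)²/18.75 + (9−23.43)²/23.43 = 27.1397
df = 4
p-value (upper-tail) = 0.00002
→ bracket: p<0.01

p-value bracket: p<0.01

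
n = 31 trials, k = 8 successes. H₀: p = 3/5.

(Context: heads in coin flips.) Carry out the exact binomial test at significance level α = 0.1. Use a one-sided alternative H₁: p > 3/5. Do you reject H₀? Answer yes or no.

reject H₀: no

Exact binomial: n=31, k=8, p₀=3/5=0.6000
P(X≥8) from Σ C(n,i)·p₀^i·(1−p₀)^(n−i)
p-value (one-sided, H₁ greater) = 0.99997
At α=0.1: p ≥ α → fail to reject H₀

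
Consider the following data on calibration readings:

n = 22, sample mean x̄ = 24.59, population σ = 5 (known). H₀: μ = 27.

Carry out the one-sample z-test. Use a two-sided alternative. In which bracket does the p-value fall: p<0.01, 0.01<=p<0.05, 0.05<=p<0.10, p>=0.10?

p-value bracket: 0.01<=p<0.05

SE = σ/√n = 5/√22 = 1.0660
z = (x̄−μ₀)/SE = (24.59−27)/1.0660 = -2.2608
p-value (two-sided) = 0.02377
→ bracket: 0.01<=p<0.05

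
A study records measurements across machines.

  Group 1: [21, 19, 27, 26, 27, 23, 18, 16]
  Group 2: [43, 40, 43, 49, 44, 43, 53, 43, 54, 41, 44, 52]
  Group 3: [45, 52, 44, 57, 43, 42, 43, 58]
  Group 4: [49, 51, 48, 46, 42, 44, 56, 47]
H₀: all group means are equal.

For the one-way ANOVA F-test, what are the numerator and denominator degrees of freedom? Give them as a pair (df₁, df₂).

degrees of freedom = [3, 32]

k = 4 groups, N = 36 total
df = (k−1, N−k) = (4−1, 36−4) = (3, 32)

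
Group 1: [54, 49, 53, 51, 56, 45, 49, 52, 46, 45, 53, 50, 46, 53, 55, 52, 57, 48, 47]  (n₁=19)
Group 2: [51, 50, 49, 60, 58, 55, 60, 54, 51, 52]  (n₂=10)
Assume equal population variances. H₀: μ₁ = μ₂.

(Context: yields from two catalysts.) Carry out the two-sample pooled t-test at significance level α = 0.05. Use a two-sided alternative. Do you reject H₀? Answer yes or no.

reject H₀: yes

x̄₁=50.579, s₁=3.746, n₁=19
x̄₂=54.000, s₂=4.110, n₂=10
s_p² = [18·3.746² + 9·4.110²]/27 = 14.9864
SE = √(s_p²·(1/19+1/10)) = 1.5124
t = (50.579−54.000)/1.5124 = -2.2620
df = 27
p-value (two-sided) = 0.03196
At α=0.05: p < α → reject H₀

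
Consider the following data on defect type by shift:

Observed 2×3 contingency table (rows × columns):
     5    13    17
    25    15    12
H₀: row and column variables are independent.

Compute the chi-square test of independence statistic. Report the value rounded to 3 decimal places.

test statistic = 11.454

Row totals [35, 52], col totals [30, 28, 29], n=87
χ² = (5−12.07)²/12.07 + (13−11.26)²/11.26 + (17−11.67)²/11.67 + (25−17.93)²/17.93 + (15−16.74)²/16.74 + (12−17.33)²/17.33 = 11.4537
df = 2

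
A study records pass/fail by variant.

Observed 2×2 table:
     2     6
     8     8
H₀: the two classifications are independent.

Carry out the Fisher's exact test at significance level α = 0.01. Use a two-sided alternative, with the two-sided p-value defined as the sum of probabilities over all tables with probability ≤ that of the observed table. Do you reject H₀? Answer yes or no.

reject H₀: no

Margins: r₁=8, r₂=16, c₁=10, c₂=14, n=24
p_obs = C(8,2)·C(16,8)/C(24,10); sum pmf over tables with pmf ≤ p_obs
p-value (two-sided) = 0.38754
At α=0.01: p ≥ α → fail to reject H₀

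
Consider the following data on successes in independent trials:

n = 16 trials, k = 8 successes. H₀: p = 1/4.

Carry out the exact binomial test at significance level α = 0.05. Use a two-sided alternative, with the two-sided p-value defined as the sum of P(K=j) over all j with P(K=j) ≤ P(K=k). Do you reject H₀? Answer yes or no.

Exact binomial: n=16, k=8, p₀=1/4=0.2500
P(X=j) = C(n,j)·p₀^j·(1−p₀)^(n−j); p = Σ P(X=j) over j with P(X=j) ≤ P(X=8)
p-value (two-sided) = 0.03715
At α=0.05: p < α → reject H₀

reject H₀: yes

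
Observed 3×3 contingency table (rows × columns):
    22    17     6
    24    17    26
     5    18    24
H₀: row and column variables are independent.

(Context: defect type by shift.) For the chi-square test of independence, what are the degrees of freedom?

degrees of freedom = 4

df = (r−1)(c−1) = (3−1)·(3−1) = 4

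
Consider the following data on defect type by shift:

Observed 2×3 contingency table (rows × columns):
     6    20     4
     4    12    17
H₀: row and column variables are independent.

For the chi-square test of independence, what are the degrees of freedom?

df = (r−1)(c−1) = (2−1)·(3−1) = 2

degrees of freedom = 2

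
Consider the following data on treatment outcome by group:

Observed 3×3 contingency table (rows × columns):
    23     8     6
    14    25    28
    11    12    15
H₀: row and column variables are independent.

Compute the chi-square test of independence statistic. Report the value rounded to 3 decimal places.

test statistic = 19.112

Row totals [37, 67, 38], col totals [48, 45, 49], n=142
χ² = (23−12.51)²/12.51 + (8−11.73)²/11.73 + (6−12.77)²/12.77 + (14−22.65)²/22.65 + (25−21.23)²/21.23 + (28−23.12)²/23.12 + (11−12.85)²/12.85 + (12−12.04)²/12.04 + (15−13.11)²/13.11 = 19.1117
df = 4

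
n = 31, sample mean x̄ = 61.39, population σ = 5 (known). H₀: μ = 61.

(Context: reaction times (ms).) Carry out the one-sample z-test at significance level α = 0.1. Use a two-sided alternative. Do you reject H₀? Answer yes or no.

reject H₀: no

SE = σ/√n = 5/√31 = 0.8980
z = (x̄−μ₀)/SE = (61.39−61)/0.8980 = 0.4343
p-value (two-sided) = 0.66408
At α=0.1: p ≥ α → fail to reject H₀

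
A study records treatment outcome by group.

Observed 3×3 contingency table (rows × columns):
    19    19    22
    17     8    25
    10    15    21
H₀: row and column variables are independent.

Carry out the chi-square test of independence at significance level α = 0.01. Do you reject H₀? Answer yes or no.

reject H₀: no

Row totals [60, 50, 46], col totals [46, 42, 68], n=156
χ² = (19−17.69)²/17.69 + (19−16.15)²/16.15 + (22−26.15)²/26.15 + (17−14.74)²/14.74 + (8−13.46)²/13.46 + (25−21.79)²/21.79 + (10−13.56)²/13.56 + (15−12.38)²/12.38 + (21−20.05)²/20.05 = 5.8241
df = 4
p-value (upper-tail) = 0.21268
At α=0.01: p ≥ α → fail to reject H₀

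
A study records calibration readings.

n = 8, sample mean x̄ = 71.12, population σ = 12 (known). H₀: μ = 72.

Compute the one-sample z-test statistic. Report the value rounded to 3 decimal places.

SE = σ/√n = 12/√8 = 4.2426
z = (x̄−μ₀)/SE = (71.12−72)/4.2426 = -0.2074

test statistic = -0.207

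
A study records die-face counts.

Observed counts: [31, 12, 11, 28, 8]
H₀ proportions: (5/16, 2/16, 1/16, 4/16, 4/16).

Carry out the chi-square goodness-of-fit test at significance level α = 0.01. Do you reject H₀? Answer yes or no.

reject H₀: yes

n = 90; E_i = n·p_i = [28.12, 11.25, 5.62, 22.50, 22.50]
χ² = (31−28.12)²/28.12 + (12−11.25)²/11.25 + (11−5.62)²/5.62 + (28−22.50)²/22.50 + (8−22.50)²/22.50 = 16.1689
df = 4
p-value (upper-tail) = 0.00280
At α=0.01: p < α → reject H₀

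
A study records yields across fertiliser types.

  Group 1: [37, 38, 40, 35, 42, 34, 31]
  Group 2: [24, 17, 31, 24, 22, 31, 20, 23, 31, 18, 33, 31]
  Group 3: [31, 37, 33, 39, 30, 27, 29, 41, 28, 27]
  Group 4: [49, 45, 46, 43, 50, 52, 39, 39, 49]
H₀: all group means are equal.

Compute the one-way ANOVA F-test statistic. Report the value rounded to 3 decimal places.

Group means [36.71, 25.42, 32.20, 45.78], grand mean 34.105
SSB = Σnᵢ(x̄ᵢ−x̄)² = 2216.078; SSW = ΣΣ(x−x̄ᵢ)² = 855.501
MSB = 2216.078/3 = 738.6927; MSW = 855.501/34 = 25.1618
F = MSB/MSW = 29.3577
df = (3, 34)

test statistic = 29.358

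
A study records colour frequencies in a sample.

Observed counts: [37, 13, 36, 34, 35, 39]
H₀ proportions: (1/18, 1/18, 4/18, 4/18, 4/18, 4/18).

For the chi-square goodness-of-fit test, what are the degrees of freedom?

df = k − 1 = 6 − 1 = 5

degrees of freedom = 5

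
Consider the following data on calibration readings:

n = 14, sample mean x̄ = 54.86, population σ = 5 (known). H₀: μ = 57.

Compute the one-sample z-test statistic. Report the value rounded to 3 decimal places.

SE = σ/√n = 5/√14 = 1.3363
z = (x̄−μ₀)/SE = (54.86−57)/1.3363 = -1.6014

test statistic = -1.601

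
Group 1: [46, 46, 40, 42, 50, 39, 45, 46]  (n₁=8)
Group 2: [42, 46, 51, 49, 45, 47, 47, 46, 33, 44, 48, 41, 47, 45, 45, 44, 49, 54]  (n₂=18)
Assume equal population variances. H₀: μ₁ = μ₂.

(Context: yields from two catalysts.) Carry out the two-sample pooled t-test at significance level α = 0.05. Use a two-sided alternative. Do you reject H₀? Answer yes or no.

x̄₁=44.250, s₁=3.655, n₁=8
x̄₂=45.722, s₂=4.430, n₂=18
s_p² = [7·3.655² + 17·4.430²]/24 = 17.7963
SE = √(s_p²·(1/8+1/18)) = 1.7925
t = (44.250−45.722)/1.7925 = -0.8213
df = 24
p-value (two-sided) = 0.41956
At α=0.05: p ≥ α → fail to reject H₀

reject H₀: no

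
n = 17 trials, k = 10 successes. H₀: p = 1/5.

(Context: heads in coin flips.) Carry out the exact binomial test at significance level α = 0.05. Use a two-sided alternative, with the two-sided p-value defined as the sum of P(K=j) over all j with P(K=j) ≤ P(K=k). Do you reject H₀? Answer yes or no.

Exact binomial: n=17, k=10, p₀=1/5=0.2000
P(X=j) = C(n,j)·p₀^j·(1−p₀)^(n−j); p = Σ P(X=j) over j with P(X=j) ≤ P(X=10)
p-value (two-sided) = 0.00049
At α=0.05: p < α → reject H₀

reject H₀: yes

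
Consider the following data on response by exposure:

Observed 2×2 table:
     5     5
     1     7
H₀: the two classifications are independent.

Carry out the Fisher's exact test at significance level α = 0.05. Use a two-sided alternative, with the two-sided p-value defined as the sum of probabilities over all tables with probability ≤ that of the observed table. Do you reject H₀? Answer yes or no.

reject H₀: no

Margins: r₁=10, r₂=8, c₁=6, c₂=12, n=18
p_obs = C(10,5)·C(8,1)/C(18,6); sum pmf over tables with pmf ≤ p_obs
p-value (two-sided) = 0.15158
At α=0.05: p ≥ α → fail to reject H₀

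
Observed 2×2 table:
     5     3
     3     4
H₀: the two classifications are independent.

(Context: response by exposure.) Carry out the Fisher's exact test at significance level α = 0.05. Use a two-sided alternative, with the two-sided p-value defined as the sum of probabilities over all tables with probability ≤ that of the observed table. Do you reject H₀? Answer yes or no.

Margins: r₁=8, r₂=7, c₁=8, c₂=7, n=15
p_obs = C(8,5)·C(7,3)/C(15,8); sum pmf over tables with pmf ≤ p_obs
p-value (two-sided) = 0.61927
At α=0.05: p ≥ α → fail to reject H₀

reject H₀: no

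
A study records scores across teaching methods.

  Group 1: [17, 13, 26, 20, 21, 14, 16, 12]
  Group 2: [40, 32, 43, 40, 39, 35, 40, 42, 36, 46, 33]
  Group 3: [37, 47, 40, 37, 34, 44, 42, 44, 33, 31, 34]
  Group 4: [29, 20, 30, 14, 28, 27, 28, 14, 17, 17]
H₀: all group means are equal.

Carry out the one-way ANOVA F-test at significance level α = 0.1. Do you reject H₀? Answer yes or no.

reject H₀: yes

Group means [17.38, 38.73, 38.45, 22.40], grand mean 30.300
SSB = Σnᵢ(x̄ᵢ−x̄)² = 3473.216; SSW = ΣΣ(x−x̄ᵢ)² = 1011.184
MSB = 3473.216/3 = 1157.7386; MSW = 1011.184/36 = 28.0884
F = MSB/MSW = 41.2176
df = (3, 36)
p-value (upper-tail) = 0.00000
At α=0.1: p < α → reject H₀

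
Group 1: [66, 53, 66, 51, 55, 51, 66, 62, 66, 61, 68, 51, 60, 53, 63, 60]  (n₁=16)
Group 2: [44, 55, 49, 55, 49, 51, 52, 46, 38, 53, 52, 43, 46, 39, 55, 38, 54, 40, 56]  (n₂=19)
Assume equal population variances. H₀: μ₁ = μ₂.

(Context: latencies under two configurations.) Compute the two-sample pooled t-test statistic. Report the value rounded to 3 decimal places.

test statistic = 5.341

x̄₁=59.500, s₁=6.240, n₁=16
x̄₂=48.158, s₂=6.274, n₂=19
s_p² = [15·6.240² + 18·6.274²]/33 = 39.1675
SE = √(s_p²·(1/16+1/19)) = 2.1235
t = (59.500−48.158)/2.1235 = 5.3411
df = 33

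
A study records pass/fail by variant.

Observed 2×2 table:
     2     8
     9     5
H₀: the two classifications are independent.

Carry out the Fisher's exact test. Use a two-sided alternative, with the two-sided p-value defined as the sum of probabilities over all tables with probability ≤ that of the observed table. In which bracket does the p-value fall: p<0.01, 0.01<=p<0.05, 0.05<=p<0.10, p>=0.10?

p-value bracket: 0.01<=p<0.05

Margins: r₁=10, r₂=14, c₁=11, c₂=13, n=24
p_obs = C(10,2)·C(14,9)/C(24,11); sum pmf over tables with pmf ≤ p_obs
p-value (two-sided) = 0.04718
→ bracket: 0.01<=p<0.05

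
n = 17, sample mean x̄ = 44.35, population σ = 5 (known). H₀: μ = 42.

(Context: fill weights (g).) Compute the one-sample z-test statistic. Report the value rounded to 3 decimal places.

test statistic = 1.938

SE = σ/√n = 5/√17 = 1.2127
z = (x̄−μ₀)/SE = (44.35−42)/1.2127 = 1.9379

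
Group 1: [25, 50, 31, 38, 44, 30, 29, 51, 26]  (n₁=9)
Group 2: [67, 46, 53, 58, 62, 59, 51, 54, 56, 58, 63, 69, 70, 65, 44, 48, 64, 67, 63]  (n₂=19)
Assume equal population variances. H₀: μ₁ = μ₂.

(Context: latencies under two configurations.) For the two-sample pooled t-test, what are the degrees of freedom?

degrees of freedom = 26

df = n₁ + n₂ − 2 = 9 + 19 − 2 = 26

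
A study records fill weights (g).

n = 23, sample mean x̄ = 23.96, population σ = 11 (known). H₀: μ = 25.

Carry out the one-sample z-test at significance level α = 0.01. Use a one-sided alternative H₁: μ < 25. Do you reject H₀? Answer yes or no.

reject H₀: no

SE = σ/√n = 11/√23 = 2.2937
z = (x̄−μ₀)/SE = (23.96−25)/2.2937 = -0.4534
p-value (one-sided, H₁ less) = 0.32512
At α=0.01: p ≥ α → fail to reject H₀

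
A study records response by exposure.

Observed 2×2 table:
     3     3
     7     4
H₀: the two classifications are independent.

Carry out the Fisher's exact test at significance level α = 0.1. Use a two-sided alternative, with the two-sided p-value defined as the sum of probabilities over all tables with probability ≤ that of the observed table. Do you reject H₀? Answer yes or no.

Margins: r₁=6, r₂=11, c₁=10, c₂=7, n=17
p_obs = C(6,3)·C(11,7)/C(17,10); sum pmf over tables with pmf ≤ p_obs
p-value (two-sided) = 0.64367
At α=0.1: p ≥ α → fail to reject H₀

reject H₀: no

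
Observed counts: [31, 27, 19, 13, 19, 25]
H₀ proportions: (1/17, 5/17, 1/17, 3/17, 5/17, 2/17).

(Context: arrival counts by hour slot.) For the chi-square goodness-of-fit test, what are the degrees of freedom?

degrees of freedom = 5

df = k − 1 = 6 − 1 = 5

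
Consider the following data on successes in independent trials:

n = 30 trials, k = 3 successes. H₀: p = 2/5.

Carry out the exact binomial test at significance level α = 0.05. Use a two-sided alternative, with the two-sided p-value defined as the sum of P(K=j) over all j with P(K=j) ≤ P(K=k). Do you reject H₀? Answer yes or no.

Exact binomial: n=30, k=3, p₀=2/5=0.4000
P(X=j) = C(n,j)·p₀^j·(1−p₀)^(n−j); p = Σ P(X=j) over j with P(X=j) ≤ P(X=3)
p-value (two-sided) = 0.00054
At α=0.05: p < α → reject H₀

reject H₀: yes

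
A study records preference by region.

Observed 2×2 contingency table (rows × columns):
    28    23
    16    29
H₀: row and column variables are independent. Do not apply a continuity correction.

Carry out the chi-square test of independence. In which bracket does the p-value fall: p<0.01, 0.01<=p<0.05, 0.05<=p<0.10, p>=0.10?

p-value bracket: 0.05<=p<0.10

Row totals [51, 45], col totals [44, 52], n=96
χ² = (28−23.38)²/23.38 + (23−27.62)²/27.62 + (16−20.62)²/20.62 + (29−24.38)²/24.38 = 3.6041
df = 1
p-value (upper-tail) = 0.05764
→ bracket: 0.05<=p<0.10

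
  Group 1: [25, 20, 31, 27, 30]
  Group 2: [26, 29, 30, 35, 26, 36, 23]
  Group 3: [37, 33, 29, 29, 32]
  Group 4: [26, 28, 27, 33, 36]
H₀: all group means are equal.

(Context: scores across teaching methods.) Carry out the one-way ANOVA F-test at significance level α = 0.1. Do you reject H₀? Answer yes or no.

reject H₀: no

Group means [26.60, 29.29, 32.00, 30.00], grand mean 29.455
SSB = Σnᵢ(x̄ᵢ−x̄)² = 74.826; SSW = ΣΣ(x−x̄ᵢ)² = 334.629
MSB = 74.826/3 = 24.9420; MSW = 334.629/18 = 18.5905
F = MSB/MSW = 1.3417
df = (3, 18)
p-value (upper-tail) = 0.29220
At α=0.1: p ≥ α → fail to reject H₀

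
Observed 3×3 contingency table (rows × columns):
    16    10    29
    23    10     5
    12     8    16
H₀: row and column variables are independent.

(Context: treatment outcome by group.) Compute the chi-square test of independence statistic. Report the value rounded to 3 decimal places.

test statistic = 16.289

Row totals [55, 38, 36], col totals [51, 28, 50], n=129
χ² = (16−21.74)²/21.74 + (10−11.94)²/11.94 + (29−21.32)²/21.32 + (23−15.02)²/15.02 + (10−8.25)²/8.25 + (5−14.73)²/14.73 + (12−14.23)²/14.23 + (8−7.81)²/7.81 + (16−13.95)²/13.95 = 16.2887
df = 4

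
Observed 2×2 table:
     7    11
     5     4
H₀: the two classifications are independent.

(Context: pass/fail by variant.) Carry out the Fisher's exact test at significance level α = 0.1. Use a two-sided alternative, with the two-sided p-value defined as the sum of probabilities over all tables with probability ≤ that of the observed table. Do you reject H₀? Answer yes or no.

Margins: r₁=18, r₂=9, c₁=12, c₂=15, n=27
p_obs = C(18,7)·C(9,5)/C(27,12); sum pmf over tables with pmf ≤ p_obs
p-value (two-sided) = 0.44790
At α=0.1: p ≥ α → fail to reject H₀

reject H₀: no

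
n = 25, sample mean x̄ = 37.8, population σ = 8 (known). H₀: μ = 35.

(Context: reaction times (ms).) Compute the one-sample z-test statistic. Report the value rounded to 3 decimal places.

test statistic = 1.750

SE = σ/√n = 8/√25 = 1.6000
z = (x̄−μ₀)/SE = (37.8−35)/1.6000 = 1.7500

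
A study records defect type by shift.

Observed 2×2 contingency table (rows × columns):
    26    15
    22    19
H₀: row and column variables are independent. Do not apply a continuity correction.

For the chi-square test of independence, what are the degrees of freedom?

degrees of freedom = 1

df = (r−1)(c−1) = (2−1)·(2−1) = 1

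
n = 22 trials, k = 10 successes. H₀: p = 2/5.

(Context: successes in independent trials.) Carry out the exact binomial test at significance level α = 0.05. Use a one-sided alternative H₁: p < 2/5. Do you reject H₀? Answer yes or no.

Exact binomial: n=22, k=10, p₀=2/5=0.4000
P(X≤10) from Σ C(n,i)·p₀^i·(1−p₀)^(n−i)
p-value (one-sided, H₁ less) = 0.77195
At α=0.05: p ≥ α → fail to reject H₀

reject H₀: no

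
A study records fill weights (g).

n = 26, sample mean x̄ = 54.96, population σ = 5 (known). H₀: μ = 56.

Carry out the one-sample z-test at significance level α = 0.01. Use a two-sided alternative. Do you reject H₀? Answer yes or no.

SE = σ/√n = 5/√26 = 0.9806
z = (x̄−μ₀)/SE = (54.96−56)/0.9806 = -1.0606
p-value (two-sided) = 0.28887
At α=0.01: p ≥ α → fail to reject H₀

reject H₀: no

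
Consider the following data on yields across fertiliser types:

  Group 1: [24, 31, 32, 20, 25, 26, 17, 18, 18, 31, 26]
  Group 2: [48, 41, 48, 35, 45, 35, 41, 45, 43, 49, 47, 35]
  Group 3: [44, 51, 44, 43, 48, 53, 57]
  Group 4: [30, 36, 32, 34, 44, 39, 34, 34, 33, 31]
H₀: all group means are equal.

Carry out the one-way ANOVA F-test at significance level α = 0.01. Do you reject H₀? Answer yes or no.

Group means [24.36, 42.67, 48.57, 34.70], grand mean 36.675
SSB = Σnᵢ(x̄ᵢ−x̄)² = 3127.749; SSW = ΣΣ(x−x̄ᵢ)² = 939.026
MSB = 3127.749/3 = 1042.5829; MSW = 939.026/36 = 26.0841
F = MSB/MSW = 39.9701
df = (3, 36)
p-value (upper-tail) = 0.00000
At α=0.01: p < α → reject H₀

reject H₀: yes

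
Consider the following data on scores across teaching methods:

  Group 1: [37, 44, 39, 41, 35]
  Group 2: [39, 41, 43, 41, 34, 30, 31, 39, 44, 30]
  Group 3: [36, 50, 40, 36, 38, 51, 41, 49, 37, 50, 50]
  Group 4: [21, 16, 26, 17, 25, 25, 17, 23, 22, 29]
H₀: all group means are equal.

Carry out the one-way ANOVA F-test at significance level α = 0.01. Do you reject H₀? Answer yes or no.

reject H₀: yes

Group means [39.20, 37.20, 43.45, 22.10], grand mean 35.194
SSB = Σnᵢ(x̄ᵢ−x̄)² = 2585.612; SSW = ΣΣ(x−x̄ᵢ)² = 904.027
MSB = 2585.612/3 = 861.8705; MSW = 904.027/32 = 28.2509
F = MSB/MSW = 30.5078
df = (3, 32)
p-value (upper-tail) = 0.00000
At α=0.01: p < α → reject H₀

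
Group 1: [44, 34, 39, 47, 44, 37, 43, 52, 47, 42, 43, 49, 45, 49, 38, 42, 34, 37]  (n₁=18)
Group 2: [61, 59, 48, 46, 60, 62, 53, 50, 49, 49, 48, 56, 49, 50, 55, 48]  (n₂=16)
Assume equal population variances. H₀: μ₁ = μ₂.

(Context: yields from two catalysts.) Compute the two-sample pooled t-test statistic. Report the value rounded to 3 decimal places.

test statistic = -5.573

x̄₁=42.556, s₁=5.227, n₁=18
x̄₂=52.688, s₂=5.363, n₂=16
s_p² = [17·5.227² + 15·5.363²]/32 = 27.9963
SE = √(s_p²·(1/18+1/16)) = 1.8180
t = (42.556−52.688)/1.8180 = -5.5731
df = 32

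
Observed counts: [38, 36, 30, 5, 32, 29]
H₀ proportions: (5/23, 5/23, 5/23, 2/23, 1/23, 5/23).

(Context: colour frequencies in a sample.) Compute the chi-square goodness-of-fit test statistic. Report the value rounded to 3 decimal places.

test statistic = 91.483

n = 170; E_i = n·p_i = [36.96, 36.96, 36.96, 14.78, 7.39, 36.96]
χ² = (38−36.96)²/36.96 + (36−36.96)²/36.96 + (30−36.96)²/36.96 + (5−14.78)²/14.78 + (32−7.39)²/7.39 + (29−36.96)²/36.96 = 91.4829
df = 5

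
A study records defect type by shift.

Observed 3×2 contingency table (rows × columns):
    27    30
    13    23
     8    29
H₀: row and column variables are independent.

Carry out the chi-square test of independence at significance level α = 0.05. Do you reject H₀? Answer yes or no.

reject H₀: yes

Row totals [57, 36, 37], col totals [48, 82], n=130
χ² = (27−21.05)²/21.05 + (30−35.95)²/35.95 + (13−13.29)²/13.29 + (23−22.71)²/22.71 + (8−13.66)²/13.66 + (29−23.34)²/23.34 = 6.4001
df = 2
p-value (upper-tail) = 0.04076
At α=0.05: p < α → reject H₀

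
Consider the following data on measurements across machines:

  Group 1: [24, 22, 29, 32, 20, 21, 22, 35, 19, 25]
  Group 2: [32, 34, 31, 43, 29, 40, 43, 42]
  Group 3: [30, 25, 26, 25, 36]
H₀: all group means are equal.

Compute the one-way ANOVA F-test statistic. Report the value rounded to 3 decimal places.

Group means [24.90, 36.75, 28.40], grand mean 29.783
SSB = Σnᵢ(x̄ᵢ−x̄)² = 636.313; SSW = ΣΣ(x−x̄ᵢ)² = 589.600
MSB = 636.313/2 = 318.1565; MSW = 589.600/20 = 29.4800
F = MSB/MSW = 10.7923
df = (2, 20)

test statistic = 10.792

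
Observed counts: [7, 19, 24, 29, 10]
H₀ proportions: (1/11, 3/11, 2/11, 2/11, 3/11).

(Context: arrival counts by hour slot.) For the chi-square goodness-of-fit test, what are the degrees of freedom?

df = k − 1 = 5 − 1 = 4

degrees of freedom = 4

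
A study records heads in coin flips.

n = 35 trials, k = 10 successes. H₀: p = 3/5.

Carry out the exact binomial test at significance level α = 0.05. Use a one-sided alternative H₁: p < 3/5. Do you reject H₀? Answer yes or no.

reject H₀: yes

Exact binomial: n=35, k=10, p₀=3/5=0.6000
P(X≤10) from Σ C(n,i)·p₀^i·(1−p₀)^(n−i)
p-value (one-sided, H₁ less) = 0.00017
At α=0.05: p < α → reject H₀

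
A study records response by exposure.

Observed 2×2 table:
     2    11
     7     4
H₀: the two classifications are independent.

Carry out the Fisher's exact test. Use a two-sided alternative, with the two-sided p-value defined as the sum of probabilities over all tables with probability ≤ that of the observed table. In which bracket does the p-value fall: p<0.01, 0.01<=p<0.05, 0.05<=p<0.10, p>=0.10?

p-value bracket: 0.01<=p<0.05

Margins: r₁=13, r₂=11, c₁=9, c₂=15, n=24
p_obs = C(13,2)·C(11,7)/C(24,9); sum pmf over tables with pmf ≤ p_obs
p-value (two-sided) = 0.03274
→ bracket: 0.01<=p<0.05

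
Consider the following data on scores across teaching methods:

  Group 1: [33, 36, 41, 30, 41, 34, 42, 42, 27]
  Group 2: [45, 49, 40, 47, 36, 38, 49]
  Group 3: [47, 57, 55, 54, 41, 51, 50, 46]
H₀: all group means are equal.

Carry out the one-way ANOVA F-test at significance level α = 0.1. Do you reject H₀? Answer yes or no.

Group means [36.22, 43.43, 50.12], grand mean 42.958
SSB = Σnᵢ(x̄ᵢ−x̄)² = 820.813; SSW = ΣΣ(x−x̄ᵢ)² = 622.145
MSB = 820.813/2 = 410.4067; MSW = 622.145/21 = 29.6259
F = MSB/MSW = 13.8530
df = (2, 21)
p-value (upper-tail) = 0.00015
At α=0.1: p < α → reject H₀

reject H₀: yes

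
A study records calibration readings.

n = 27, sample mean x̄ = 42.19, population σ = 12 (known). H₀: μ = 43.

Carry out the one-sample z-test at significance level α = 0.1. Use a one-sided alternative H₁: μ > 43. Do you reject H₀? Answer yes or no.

reject H₀: no

SE = σ/√n = 12/√27 = 2.3094
z = (x̄−μ₀)/SE = (42.19−43)/2.3094 = -0.3507
p-value (one-sided, H₁ greater) = 0.63711
At α=0.1: p ≥ α → fail to reject H₀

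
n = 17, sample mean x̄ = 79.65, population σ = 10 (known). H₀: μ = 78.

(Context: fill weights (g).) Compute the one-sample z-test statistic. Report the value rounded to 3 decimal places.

test statistic = 0.680

SE = σ/√n = 10/√17 = 2.4254
z = (x̄−μ₀)/SE = (79.65−78)/2.4254 = 0.6803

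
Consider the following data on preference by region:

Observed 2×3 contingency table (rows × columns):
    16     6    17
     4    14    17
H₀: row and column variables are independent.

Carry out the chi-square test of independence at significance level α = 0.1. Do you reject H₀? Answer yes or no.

Row totals [39, 35], col totals [20, 20, 34], n=74
χ² = (16−10.54)²/10.54 + (6−10.54)²/10.54 + (17−17.92)²/17.92 + (4−9.46)²/9.46 + (14−9.46)²/9.46 + (17−16.08)²/16.08 = 10.2136
df = 2
p-value (upper-tail) = 0.00606
At α=0.1: p < α → reject H₀

reject H₀: yes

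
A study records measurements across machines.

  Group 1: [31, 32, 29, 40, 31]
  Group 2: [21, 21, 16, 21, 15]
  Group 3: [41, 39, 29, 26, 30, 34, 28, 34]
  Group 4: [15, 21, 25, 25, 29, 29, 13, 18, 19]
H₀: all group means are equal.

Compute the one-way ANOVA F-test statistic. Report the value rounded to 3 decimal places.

Group means [32.60, 18.80, 32.62, 21.56], grand mean 26.370
SSB = Σnᵢ(x̄ᵢ−x̄)² = 1002.199; SSW = ΣΣ(x−x̄ᵢ)² = 580.097
MSB = 1002.199/3 = 334.0664; MSW = 580.097/23 = 25.2216
F = MSB/MSW = 13.2452
df = (3, 23)

test statistic = 13.245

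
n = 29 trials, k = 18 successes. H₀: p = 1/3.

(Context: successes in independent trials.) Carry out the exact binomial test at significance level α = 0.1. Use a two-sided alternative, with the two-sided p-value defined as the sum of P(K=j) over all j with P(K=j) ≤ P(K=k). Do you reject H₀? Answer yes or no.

Exact binomial: n=29, k=18, p₀=1/3=0.3333
P(X=j) = C(n,j)·p₀^j·(1−p₀)^(n−j); p = Σ P(X=j) over j with P(X=j) ≤ P(X=18)
p-value (two-sided) = 0.00234
At α=0.1: p < α → reject H₀

reject H₀: yes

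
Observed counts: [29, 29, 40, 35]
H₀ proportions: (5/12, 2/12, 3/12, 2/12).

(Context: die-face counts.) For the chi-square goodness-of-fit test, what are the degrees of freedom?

degrees of freedom = 3

df = k − 1 = 4 − 1 = 3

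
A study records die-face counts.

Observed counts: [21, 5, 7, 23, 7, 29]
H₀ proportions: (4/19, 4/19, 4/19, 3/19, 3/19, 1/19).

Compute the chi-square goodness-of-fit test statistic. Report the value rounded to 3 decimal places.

test statistic = 148.064

n = 92; E_i = n·p_i = [19.37, 19.37, 19.37, 14.53, 14.53, 4.84]
χ² = (21−19.37)²/19.37 + (5−19.37)²/19.37 + (7−19.37)²/19.37 + (23−14.53)²/14.53 + (7−14.53)²/14.53 + (29−4.84)²/4.84 = 148.0643
df = 5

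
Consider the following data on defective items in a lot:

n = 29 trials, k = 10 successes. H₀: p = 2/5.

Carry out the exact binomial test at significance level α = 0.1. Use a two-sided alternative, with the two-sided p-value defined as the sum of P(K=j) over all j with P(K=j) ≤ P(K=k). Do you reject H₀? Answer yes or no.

reject H₀: no

Exact binomial: n=29, k=10, p₀=2/5=0.4000
P(X=j) = C(n,j)·p₀^j·(1−p₀)^(n−j); p = Σ P(X=j) over j with P(X=j) ≤ P(X=10)
p-value (two-sided) = 0.57677
At α=0.1: p ≥ α → fail to reject H₀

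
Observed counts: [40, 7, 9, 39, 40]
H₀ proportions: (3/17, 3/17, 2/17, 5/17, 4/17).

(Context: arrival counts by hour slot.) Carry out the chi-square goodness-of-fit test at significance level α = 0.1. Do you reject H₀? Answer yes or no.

reject H₀: yes

n = 135; E_i = n·p_i = [23.82, 23.82, 15.88, 39.71, 31.76]
χ² = (40−23.82)²/23.82 + (7−23.82)²/23.82 + (9−15.88)²/15.88 + (39−39.71)²/39.71 + (40−31.76)²/31.76 = 27.9943
df = 4
p-value (upper-tail) = 0.00001
At α=0.1: p < α → reject H₀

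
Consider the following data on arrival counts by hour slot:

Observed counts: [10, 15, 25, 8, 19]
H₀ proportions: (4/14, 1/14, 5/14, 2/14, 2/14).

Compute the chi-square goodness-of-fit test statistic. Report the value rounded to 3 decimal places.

test statistic = 29.818

n = 77; E_i = n·p_i = [22.00, 5.50, 27.50, 11.00, 11.00]
χ² = (10−22.00)²/22.00 + (15−5.50)²/5.50 + (25−27.50)²/27.50 + (8−11.00)²/11.00 + (19−11.00)²/11.00 = 29.8182
df = 4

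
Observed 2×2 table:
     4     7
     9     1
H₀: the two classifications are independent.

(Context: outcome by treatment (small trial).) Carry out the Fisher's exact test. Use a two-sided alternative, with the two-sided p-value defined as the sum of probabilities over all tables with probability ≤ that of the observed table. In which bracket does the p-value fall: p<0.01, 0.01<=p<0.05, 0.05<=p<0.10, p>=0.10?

p-value bracket: 0.01<=p<0.05

Margins: r₁=11, r₂=10, c₁=13, c₂=8, n=21
p_obs = C(11,4)·C(10,9)/C(21,13); sum pmf over tables with pmf ≤ p_obs
p-value (two-sided) = 0.02374
→ bracket: 0.01<=p<0.05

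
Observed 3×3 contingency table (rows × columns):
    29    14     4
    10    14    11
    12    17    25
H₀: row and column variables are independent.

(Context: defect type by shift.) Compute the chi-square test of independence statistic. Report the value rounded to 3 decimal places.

Row totals [47, 35, 54], col totals [51, 45, 40], n=136
χ² = (29−17.62)²/17.62 + (14−15.55)²/15.55 + (4−13.82)²/13.82 + (10−13.12)²/13.12 + (14−11.58)²/11.58 + (11−10.29)²/10.29 + (12−20.25)²/20.25 + (17−17.87)²/17.87 + (25−15.88)²/15.88 = 24.4123
df = 4

test statistic = 24.412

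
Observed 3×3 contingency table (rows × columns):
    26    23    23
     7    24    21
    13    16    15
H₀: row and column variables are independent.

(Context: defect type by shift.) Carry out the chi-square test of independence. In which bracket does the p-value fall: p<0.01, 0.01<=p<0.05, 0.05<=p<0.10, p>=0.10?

Row totals [72, 52, 44], col totals [46, 63, 59], n=168
χ² = (26−19.71)²/19.71 + (23−27.00)²/27.00 + (23−25.29)²/25.29 + (7−14.24)²/14.24 + (24−19.50)²/19.50 + (21−18.26)²/18.26 + (13−12.05)²/12.05 + (16−16.50)²/16.50 + (15−15.45)²/15.45 = 8.0356
df = 4
p-value (upper-tail) = 0.09028
→ bracket: 0.05<=p<0.10

p-value bracket: 0.05<=p<0.10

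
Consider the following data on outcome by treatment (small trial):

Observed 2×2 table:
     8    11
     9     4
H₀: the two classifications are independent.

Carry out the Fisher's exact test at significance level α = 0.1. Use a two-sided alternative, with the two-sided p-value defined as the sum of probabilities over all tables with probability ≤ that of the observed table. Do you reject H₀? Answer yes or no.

reject H₀: no

Margins: r₁=19, r₂=13, c₁=17, c₂=15, n=32
p_obs = C(19,8)·C(13,9)/C(32,17); sum pmf over tables with pmf ≤ p_obs
p-value (two-sided) = 0.16574
At α=0.1: p ≥ α → fail to reject H₀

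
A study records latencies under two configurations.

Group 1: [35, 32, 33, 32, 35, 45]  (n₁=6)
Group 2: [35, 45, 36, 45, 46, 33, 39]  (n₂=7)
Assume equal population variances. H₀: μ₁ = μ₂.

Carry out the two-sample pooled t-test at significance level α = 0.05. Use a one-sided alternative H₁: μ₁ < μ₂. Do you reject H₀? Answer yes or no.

reject H₀: no

x̄₁=35.333, s₁=4.926, n₁=6
x̄₂=39.857, s₂=5.429, n₂=7
s_p² = [5·4.926² + 6·5.429²]/11 = 27.1082
SE = √(s_p²·(1/6+1/7)) = 2.8967
t = (35.333−39.857)/2.8967 = -1.5617
df = 11
p-value (one-sided, H₁ less) = 0.07332
At α=0.05: p ≥ α → fail to reject H₀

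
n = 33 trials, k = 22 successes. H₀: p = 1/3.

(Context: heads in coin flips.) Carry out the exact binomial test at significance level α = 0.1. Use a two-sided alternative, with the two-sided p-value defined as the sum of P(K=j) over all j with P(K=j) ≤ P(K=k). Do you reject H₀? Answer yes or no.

Exact binomial: n=33, k=22, p₀=1/3=0.3333
P(X=j) = C(n,j)·p₀^j·(1−p₀)^(n−j); p = Σ P(X=j) over j with P(X=j) ≤ P(X=22)
p-value (two-sided) = 0.00012
At α=0.1: p < α → reject H₀

reject H₀: yes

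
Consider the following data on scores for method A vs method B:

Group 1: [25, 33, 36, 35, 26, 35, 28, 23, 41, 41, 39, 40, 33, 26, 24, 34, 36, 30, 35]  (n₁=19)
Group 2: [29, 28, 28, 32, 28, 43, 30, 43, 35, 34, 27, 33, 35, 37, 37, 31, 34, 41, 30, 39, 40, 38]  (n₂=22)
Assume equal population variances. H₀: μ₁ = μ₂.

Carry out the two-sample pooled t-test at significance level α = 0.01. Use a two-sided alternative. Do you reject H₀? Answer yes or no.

reject H₀: no

x̄₁=32.632, s₁=5.861, n₁=19
x̄₂=34.182, s₂=5.049, n₂=22
s_p² = [18·5.861² + 21·5.049²]/39 = 29.5819
SE = √(s_p²·(1/19+1/22)) = 1.7034
t = (32.632−34.182)/1.7034 = -0.9101
df = 39
p-value (two-sided) = 0.36837
At α=0.01: p ≥ α → fail to reject H₀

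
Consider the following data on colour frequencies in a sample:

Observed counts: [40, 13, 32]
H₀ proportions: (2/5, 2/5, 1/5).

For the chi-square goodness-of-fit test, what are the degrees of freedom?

degrees of freedom = 2

df = k − 1 = 3 − 1 = 2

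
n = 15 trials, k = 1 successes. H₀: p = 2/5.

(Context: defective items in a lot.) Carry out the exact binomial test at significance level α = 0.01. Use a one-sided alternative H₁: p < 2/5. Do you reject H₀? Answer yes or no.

Exact binomial: n=15, k=1, p₀=2/5=0.4000
P(X≤1) from Σ C(n,i)·p₀^i·(1−p₀)^(n−i)
p-value (one-sided, H₁ less) = 0.00517
At α=0.01: p < α → reject H₀

reject H₀: yes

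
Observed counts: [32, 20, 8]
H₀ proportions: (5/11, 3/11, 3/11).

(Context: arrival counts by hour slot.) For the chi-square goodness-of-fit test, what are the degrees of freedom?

df = k − 1 = 3 − 1 = 2

degrees of freedom = 2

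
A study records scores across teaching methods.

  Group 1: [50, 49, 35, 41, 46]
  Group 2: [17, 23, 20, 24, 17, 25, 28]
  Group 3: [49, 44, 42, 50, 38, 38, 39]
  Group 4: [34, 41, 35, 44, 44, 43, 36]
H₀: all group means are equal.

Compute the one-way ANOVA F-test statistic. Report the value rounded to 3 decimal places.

test statistic = 29.324

Group means [44.20, 22.00, 42.86, 39.57], grand mean 36.615
SSB = Σnᵢ(x̄ᵢ−x̄)² = 2116.782; SSW = ΣΣ(x−x̄ᵢ)² = 529.371
MSB = 2116.782/3 = 705.5941; MSW = 529.371/22 = 24.0623
F = MSB/MSW = 29.3236
df = (3, 22)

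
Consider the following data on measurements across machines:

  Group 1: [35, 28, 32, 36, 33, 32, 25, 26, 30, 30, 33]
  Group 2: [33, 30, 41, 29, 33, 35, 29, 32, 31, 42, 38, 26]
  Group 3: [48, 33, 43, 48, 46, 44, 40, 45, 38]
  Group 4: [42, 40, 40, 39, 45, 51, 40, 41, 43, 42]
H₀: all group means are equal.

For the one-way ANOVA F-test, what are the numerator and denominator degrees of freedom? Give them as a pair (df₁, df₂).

degrees of freedom = [3, 38]

k = 4 groups, N = 42 total
df = (k−1, N−k) = (4−1, 42−4) = (3, 38)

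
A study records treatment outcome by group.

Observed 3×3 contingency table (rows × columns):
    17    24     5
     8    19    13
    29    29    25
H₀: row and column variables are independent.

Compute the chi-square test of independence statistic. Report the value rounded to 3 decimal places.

Row totals [46, 40, 83], col totals [54, 72, 43], n=169
χ² = (17−14.70)²/14.70 + (24−19.60)²/19.60 + (5−11.70)²/11.70 + (8−12.78)²/12.78 + (19−17.04)²/17.04 + (13−10.18)²/10.18 + (29−26.52)²/26.52 + (29−35.36)²/35.36 + (25−21.12)²/21.12 = 10.0754
df = 4

test statistic = 10.075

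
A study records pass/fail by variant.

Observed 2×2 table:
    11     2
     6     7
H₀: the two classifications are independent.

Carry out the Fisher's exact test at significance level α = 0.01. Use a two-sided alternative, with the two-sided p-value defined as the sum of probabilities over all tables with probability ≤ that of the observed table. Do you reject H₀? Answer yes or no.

reject H₀: no

Margins: r₁=13, r₂=13, c₁=17, c₂=9, n=26
p_obs = C(13,11)·C(13,6)/C(26,17); sum pmf over tables with pmf ≤ p_obs
p-value (two-sided) = 0.09684
At α=0.01: p ≥ α → fail to reject H₀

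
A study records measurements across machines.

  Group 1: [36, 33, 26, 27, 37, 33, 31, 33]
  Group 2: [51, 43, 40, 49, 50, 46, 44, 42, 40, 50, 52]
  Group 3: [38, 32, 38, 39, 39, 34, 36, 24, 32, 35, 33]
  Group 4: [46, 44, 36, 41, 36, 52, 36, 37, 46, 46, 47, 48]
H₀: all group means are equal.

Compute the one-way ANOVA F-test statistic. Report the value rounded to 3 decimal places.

Group means [32.00, 46.09, 34.55, 42.92], grand mean 39.476
SSB = Σnᵢ(x̄ᵢ−x̄)² = 1337.923; SSW = ΣΣ(x−x̄ᵢ)² = 838.553
MSB = 1337.923/3 = 445.9744; MSW = 838.553/38 = 22.0672
F = MSB/MSW = 20.2098
df = (3, 38)

test statistic = 20.210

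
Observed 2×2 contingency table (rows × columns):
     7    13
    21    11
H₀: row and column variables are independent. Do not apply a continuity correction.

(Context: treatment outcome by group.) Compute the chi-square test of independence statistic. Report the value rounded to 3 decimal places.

Row totals [20, 32], col totals [28, 24], n=52
χ² = (7−10.77)²/10.77 + (13−9.23)²/9.23 + (21−17.23)²/17.23 + (11−14.77)²/14.77 = 4.6448
df = 1

test statistic = 4.645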